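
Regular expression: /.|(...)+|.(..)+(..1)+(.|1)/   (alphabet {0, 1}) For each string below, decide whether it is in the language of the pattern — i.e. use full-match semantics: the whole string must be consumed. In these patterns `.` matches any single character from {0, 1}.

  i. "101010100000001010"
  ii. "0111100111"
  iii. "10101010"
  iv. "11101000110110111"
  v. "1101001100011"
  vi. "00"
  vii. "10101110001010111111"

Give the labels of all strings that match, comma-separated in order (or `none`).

i, iv, v, vii

i → match
ii → no match
iii → no match
iv → match
v → match
vi → no match
vii → match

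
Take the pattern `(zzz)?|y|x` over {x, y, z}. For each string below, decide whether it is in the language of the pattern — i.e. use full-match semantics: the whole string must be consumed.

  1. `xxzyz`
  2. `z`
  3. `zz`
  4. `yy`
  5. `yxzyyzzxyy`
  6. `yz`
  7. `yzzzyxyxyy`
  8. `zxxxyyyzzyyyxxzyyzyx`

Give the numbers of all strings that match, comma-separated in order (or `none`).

none

1 → no match
2 → no match
3 → no match
4 → no match
5 → no match
6 → no match
7 → no match
8 → no match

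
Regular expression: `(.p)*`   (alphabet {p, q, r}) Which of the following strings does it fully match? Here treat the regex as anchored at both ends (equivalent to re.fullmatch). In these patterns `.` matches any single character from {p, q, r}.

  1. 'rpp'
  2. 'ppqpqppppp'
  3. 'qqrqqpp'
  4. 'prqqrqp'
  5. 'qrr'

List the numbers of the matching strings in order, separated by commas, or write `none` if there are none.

1 → no match
2 → match
3 → no match
4 → no match
5 → no match

2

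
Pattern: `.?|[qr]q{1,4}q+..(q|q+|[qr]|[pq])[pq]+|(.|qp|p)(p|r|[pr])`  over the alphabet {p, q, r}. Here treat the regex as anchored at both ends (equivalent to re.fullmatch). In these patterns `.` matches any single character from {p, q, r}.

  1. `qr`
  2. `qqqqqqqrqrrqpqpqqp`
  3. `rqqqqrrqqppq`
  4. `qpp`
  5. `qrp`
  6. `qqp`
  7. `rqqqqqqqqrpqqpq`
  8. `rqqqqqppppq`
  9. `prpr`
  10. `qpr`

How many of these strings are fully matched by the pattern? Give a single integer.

6

1. `qr` → match
2 → no match
3. `rqqqqrrqqppq` → match
4. `qpp` → match
5. `qrp` → no match
6. `qqp` → no match
7 → match
8. `rqqqqqppppq` → match
9. `prpr` → no match
10. `qpr` → match
Total matched: 6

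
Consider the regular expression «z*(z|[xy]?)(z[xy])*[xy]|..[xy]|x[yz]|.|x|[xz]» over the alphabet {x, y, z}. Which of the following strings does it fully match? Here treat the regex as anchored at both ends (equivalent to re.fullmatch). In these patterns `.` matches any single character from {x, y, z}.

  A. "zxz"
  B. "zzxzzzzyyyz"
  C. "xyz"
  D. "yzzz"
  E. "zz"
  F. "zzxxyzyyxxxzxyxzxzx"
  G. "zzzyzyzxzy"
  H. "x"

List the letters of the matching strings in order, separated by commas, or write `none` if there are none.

H

A. "zxz" → no match
B. "zzxzzzzyyyz" → no match
C. "xyz" → no match
D. "yzzz" → no match
E. "zz" → no match
F → no match
G. "zzzyzyzxzy" → no match
H. "x" → match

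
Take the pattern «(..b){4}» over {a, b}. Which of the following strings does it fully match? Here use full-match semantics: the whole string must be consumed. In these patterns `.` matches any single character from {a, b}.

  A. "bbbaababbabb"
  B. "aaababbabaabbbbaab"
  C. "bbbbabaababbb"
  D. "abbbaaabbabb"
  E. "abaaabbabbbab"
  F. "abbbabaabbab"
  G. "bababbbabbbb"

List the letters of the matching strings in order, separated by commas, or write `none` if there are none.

A → match
B → no match
C → no match
D → no match
E → no match
F → match
G → match

A, F, G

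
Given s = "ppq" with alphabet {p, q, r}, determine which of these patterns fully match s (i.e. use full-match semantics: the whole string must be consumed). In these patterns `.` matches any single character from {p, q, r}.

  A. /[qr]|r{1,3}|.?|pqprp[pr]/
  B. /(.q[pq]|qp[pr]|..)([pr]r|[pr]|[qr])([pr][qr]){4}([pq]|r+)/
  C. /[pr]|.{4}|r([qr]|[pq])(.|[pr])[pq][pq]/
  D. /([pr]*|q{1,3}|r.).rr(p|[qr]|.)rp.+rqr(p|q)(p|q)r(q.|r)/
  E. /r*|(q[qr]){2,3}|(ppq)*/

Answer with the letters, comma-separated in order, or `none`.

E

A → no match
B → no match
C → no match
D → no match
E → match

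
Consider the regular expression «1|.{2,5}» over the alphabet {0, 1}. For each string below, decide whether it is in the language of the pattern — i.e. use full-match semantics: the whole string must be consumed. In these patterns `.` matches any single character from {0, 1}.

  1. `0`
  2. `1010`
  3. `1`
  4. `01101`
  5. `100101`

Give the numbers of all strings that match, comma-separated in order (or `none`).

2, 3, 4

1 → no match
2 → match
3 → match
4 → match
5 → no match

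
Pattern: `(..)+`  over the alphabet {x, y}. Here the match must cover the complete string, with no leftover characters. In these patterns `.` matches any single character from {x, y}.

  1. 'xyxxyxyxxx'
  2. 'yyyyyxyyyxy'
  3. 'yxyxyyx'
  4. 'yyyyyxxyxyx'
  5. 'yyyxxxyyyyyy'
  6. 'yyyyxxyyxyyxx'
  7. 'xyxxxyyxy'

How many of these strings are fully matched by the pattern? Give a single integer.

1. 'xyxxyxyxxx' → match
2. 'yyyyyxyyyxy' → no match
3. 'yxyxyyx' → no match
4. 'yyyyyxxyxyx' → no match
5. 'yyyxxxyyyyyy' → match
6 → no match
7. 'xyxxxyyxy' → no match
Total matched: 2

2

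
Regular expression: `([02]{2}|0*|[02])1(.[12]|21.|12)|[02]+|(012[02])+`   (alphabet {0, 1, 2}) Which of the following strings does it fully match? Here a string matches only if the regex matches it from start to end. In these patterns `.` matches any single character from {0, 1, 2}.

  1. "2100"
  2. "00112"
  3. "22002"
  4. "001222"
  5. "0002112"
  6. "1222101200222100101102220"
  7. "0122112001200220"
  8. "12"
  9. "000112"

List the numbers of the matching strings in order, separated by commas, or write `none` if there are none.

1 → no match
2 → match
3 → match
4 → no match
5 → no match
6 → no match
7 → no match
8 → no match
9 → match

2, 3, 9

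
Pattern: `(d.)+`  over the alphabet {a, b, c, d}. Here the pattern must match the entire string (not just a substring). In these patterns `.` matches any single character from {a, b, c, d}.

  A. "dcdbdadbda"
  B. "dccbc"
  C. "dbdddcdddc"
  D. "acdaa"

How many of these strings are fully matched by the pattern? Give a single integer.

A → match
B → no match
C → match
D → no match — must start with "d"
Total matched: 2

2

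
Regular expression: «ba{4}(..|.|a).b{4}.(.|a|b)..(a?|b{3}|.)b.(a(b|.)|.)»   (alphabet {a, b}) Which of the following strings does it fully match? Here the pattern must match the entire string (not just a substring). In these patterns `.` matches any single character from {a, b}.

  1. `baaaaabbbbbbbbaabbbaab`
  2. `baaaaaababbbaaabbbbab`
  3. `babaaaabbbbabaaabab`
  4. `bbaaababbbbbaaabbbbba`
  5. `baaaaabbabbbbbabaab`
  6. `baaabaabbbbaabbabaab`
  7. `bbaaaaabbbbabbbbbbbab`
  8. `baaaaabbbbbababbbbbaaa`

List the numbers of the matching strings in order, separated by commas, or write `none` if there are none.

8

1 → no match
2 → no match
3 → no match
4 → no match — must start with `ba`
5 → no match
6 → no match
7 → no match — must start with `ba`
8 → match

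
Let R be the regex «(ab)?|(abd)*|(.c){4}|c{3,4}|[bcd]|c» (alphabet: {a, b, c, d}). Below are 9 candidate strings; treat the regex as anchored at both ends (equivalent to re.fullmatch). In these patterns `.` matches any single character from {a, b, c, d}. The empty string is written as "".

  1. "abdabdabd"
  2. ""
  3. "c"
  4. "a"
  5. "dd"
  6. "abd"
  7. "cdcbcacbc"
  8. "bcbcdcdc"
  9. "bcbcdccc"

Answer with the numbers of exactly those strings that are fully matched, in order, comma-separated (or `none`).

1. "abdabdabd" → match
2. "" → match
3. "c" → match
4. "a" → no match
5. "dd" → no match
6. "abd" → match
7. "cdcbcacbc" → no match
8. "bcbcdcdc" → match
9. "bcbcdccc" → match

1, 2, 3, 6, 8, 9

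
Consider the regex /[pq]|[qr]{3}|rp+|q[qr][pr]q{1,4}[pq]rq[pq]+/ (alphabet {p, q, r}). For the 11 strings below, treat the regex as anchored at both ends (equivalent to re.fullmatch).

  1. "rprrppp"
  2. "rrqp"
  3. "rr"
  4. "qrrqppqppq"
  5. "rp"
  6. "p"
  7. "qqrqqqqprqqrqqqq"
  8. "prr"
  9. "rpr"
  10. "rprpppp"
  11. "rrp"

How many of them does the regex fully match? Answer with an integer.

1. "rprrppp" → no match
2. "rrqp" → no match
3. "rr" → no match
4. "qrrqppqppq" → no match
5. "rp" → match
6. "p" → match
7 → no match
8. "prr" → no match
9. "rpr" → no match
10. "rprpppp" → no match
11. "rrp" → no match
Total matched: 2

2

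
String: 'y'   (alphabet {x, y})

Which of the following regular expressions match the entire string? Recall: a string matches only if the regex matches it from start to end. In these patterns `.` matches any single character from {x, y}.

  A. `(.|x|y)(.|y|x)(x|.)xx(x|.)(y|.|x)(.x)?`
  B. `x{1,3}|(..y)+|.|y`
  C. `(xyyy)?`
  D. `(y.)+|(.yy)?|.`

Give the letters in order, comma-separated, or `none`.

A → no match
B → match
C → no match
D → match

B, D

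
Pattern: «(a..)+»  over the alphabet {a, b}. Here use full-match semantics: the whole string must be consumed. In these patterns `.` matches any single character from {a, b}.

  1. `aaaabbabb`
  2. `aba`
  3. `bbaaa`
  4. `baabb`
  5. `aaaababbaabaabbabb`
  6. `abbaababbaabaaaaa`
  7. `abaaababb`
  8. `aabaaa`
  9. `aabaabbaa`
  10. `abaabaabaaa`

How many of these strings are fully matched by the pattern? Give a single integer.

4

1 → match
2 → match
3 → no match — must start with `a`
4 → no match — must start with `a`
5 → no match
6 → no match
7 → match
8 → match
9 → no match
10 → no match
Total matched: 4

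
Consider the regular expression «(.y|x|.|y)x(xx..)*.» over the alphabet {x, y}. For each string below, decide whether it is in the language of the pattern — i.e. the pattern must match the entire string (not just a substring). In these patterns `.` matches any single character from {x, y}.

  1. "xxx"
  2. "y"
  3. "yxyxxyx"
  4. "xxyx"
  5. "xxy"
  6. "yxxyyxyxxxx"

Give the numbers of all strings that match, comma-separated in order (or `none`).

1 → match
2 → no match
3 → no match
4 → no match
5 → match
6 → no match

1, 5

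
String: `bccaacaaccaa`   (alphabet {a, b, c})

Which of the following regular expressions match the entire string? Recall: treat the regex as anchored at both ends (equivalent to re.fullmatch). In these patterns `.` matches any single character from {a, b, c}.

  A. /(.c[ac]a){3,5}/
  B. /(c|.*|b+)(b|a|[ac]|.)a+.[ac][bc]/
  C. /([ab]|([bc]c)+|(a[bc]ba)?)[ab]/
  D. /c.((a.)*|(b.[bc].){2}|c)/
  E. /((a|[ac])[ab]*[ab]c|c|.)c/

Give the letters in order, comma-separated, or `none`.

A

A → match
B → no match
C → no match
D → no match — must start with `c`
E → no match — must end with `c`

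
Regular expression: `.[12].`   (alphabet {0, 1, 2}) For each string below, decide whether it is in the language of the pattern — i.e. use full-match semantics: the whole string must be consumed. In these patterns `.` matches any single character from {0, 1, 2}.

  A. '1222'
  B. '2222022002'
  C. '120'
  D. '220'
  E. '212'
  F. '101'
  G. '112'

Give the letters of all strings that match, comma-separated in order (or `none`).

C, D, E, G

A → no match
B → no match
C → match
D → match
E → match
F → no match
G → match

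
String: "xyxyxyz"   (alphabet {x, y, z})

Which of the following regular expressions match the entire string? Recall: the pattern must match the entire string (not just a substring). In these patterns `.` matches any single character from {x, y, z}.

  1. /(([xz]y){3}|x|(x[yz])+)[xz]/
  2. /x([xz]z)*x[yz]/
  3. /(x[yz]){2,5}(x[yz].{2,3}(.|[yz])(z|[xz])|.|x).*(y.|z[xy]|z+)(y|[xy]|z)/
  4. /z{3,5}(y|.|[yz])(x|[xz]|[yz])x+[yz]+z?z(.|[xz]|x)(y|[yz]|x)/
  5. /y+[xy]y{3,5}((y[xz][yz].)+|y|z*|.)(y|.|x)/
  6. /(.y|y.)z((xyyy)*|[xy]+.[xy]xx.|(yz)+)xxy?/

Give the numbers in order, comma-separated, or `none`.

1

1 → match
2 → no match
3 → no match
4 → no match — must start with "z"
5 → no match — must start with "y"
6 → no match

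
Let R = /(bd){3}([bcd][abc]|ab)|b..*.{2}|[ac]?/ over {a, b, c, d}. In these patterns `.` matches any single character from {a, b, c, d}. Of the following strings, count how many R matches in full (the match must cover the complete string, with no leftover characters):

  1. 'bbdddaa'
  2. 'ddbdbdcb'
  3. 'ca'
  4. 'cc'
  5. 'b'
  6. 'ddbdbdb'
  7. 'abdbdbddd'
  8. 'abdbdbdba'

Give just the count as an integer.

1

1 → match
2 → no match
3 → no match
4 → no match
5 → no match
6 → no match
7 → no match
8 → no match
Total matched: 1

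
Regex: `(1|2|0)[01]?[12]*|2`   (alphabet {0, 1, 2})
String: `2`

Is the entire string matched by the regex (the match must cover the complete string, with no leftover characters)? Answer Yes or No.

Yes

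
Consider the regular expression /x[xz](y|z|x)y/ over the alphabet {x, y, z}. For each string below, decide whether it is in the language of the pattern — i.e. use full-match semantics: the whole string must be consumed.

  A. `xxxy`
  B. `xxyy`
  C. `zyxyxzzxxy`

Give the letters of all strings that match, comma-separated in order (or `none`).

A, B

A → match
B → match
C → no match — must start with `x`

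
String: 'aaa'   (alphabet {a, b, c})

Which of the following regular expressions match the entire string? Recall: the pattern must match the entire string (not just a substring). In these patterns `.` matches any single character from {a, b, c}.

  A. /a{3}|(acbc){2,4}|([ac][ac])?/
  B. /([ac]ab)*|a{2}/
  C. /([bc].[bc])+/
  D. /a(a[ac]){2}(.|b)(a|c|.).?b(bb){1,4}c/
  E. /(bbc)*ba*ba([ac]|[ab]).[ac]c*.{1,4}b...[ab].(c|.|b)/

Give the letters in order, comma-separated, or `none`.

A

A → match
B → no match
C → no match
D → no match — must end with 'bbc'
E → no match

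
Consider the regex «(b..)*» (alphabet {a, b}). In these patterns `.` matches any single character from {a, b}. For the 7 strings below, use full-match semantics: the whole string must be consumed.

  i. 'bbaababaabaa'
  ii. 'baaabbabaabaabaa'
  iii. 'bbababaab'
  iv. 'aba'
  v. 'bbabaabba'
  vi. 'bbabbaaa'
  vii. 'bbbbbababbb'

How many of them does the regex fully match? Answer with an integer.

1

i. 'bbaababaabaa' → no match
ii → no match
iii. 'bbababaab' → no match
iv. 'aba' → no match
v. 'bbabaabba' → match
vi. 'bbabbaaa' → no match
vii. 'bbbbbababbb' → no match
Total matched: 1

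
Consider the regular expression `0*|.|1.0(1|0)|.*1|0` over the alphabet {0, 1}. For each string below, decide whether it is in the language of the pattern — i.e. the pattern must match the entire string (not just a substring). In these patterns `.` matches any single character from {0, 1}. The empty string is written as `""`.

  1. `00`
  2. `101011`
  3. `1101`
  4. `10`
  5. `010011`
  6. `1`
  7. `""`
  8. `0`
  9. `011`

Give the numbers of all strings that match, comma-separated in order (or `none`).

1, 2, 3, 5, 6, 7, 8, 9

1 → match
2 → match
3 → match
4 → no match
5 → match
6 → match
7 → match
8 → match
9 → match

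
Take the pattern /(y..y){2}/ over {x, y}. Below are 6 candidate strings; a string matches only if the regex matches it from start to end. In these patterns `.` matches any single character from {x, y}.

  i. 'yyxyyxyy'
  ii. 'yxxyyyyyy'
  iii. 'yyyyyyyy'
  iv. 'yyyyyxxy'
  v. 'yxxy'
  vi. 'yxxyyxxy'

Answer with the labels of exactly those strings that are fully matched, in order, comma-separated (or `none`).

i, iii, iv, vi

i → match
ii → no match
iii → match
iv → match
v → no match
vi → match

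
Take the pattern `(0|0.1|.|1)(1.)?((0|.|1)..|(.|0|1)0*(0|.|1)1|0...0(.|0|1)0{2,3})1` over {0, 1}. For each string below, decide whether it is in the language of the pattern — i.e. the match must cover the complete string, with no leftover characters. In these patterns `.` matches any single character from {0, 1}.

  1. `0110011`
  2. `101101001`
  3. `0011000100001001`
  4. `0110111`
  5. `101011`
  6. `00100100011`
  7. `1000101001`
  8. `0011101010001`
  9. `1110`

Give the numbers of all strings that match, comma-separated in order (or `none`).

1, 4, 7

1 → match
2 → no match
3 → no match
4 → match
5 → no match
6 → no match
7 → match
8 → no match
9 → no match — must end with `1`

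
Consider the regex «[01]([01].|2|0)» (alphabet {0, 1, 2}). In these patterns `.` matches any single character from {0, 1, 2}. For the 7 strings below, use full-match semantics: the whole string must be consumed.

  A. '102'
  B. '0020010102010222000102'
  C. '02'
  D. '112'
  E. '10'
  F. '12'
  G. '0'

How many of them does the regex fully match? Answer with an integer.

A. '102' → match
B → no match
C. '02' → match
D. '112' → match
E. '10' → match
F. '12' → match
G. '0' → no match
Total matched: 5

5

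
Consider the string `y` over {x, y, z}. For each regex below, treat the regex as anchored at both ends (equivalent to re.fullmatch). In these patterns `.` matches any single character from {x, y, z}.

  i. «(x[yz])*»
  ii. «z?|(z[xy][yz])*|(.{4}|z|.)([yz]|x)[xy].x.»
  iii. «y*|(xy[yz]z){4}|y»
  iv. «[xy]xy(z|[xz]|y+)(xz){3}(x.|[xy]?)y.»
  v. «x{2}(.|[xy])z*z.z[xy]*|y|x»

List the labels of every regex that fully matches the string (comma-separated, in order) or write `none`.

iii, v

i → no match
ii → no match
iii → match
iv → no match
v → match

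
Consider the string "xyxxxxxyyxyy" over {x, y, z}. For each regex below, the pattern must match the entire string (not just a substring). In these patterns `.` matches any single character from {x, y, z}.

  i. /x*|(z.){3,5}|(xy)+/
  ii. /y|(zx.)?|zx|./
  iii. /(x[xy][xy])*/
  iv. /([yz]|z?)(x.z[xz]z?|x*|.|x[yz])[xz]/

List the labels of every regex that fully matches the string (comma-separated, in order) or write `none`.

iii

i → no match
ii → no match
iii → match
iv → no match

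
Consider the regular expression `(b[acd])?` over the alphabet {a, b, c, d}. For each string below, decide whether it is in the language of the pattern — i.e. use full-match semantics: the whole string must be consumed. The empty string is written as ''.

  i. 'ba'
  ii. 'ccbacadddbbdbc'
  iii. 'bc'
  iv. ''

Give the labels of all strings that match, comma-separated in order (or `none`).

i, iii, iv

i → match
ii → no match
iii → match
iv → match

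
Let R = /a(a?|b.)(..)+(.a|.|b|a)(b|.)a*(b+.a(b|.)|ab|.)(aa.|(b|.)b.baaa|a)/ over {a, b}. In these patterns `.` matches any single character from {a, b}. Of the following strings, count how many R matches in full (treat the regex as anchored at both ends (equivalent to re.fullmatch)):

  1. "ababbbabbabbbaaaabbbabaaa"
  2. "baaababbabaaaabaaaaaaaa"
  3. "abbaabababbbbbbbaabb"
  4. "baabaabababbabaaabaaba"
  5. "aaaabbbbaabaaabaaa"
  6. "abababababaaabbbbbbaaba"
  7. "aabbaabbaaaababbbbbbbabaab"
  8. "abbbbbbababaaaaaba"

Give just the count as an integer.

1 → match
2 → no match — must start with "a"
3 → no match
4 → no match — must start with "a"
5 → match
6 → match
7 → match
8 → match
Total matched: 5

5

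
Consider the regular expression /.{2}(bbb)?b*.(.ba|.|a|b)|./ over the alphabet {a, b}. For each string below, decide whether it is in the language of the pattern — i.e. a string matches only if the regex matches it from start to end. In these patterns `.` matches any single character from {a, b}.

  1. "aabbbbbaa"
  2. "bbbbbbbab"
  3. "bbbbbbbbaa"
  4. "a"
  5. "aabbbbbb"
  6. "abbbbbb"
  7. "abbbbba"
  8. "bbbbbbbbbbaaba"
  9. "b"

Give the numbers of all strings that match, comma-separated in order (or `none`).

1. "aabbbbbaa" → match
2. "bbbbbbbab" → match
3. "bbbbbbbbaa" → match
4. "a" → match
5. "aabbbbbb" → match
6. "abbbbbb" → match
7. "abbbbba" → match
8 → match
9. "b" → match

1, 2, 3, 4, 5, 6, 7, 8, 9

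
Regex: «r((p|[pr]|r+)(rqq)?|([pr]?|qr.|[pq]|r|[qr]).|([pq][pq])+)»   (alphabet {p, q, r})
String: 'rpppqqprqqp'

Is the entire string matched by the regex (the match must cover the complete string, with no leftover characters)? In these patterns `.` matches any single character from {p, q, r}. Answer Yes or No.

No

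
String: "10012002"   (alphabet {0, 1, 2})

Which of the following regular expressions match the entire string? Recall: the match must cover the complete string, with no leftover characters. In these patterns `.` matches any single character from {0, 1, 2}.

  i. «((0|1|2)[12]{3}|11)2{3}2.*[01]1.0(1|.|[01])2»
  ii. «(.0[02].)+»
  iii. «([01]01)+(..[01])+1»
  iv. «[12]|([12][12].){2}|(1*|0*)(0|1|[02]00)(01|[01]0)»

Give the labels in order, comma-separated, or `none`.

i → no match
ii → match
iii → no match — must end with "1"
iv → no match

ii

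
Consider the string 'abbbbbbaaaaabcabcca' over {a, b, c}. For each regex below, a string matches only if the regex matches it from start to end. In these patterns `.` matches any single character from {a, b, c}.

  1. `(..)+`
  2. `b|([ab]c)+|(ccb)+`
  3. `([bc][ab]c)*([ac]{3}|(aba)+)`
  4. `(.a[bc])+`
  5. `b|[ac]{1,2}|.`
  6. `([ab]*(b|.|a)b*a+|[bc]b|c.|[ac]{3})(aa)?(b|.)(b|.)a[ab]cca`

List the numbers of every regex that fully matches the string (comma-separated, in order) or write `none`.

1 → no match
2 → no match
3 → no match
4 → no match
5 → no match
6 → match

6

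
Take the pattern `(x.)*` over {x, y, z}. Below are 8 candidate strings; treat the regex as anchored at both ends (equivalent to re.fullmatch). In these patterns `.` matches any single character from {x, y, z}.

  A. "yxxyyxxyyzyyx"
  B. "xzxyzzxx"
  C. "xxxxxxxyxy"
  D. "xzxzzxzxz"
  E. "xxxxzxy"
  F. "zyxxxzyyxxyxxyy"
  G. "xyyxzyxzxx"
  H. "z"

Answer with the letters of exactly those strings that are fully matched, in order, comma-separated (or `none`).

A → no match
B → no match
C → match
D → no match
E → no match
F → no match
G → no match
H → no match

C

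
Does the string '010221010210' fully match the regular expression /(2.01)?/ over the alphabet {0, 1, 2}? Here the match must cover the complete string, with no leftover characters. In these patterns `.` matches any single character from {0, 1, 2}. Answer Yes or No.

No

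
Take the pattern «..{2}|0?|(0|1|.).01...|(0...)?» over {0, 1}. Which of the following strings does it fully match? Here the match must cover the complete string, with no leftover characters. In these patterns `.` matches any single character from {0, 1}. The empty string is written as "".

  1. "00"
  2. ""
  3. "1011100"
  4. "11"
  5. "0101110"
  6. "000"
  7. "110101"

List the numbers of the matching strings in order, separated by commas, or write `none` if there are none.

2, 5, 6

1 → no match
2 → match
3 → no match
4 → no match
5 → match
6 → match
7 → no match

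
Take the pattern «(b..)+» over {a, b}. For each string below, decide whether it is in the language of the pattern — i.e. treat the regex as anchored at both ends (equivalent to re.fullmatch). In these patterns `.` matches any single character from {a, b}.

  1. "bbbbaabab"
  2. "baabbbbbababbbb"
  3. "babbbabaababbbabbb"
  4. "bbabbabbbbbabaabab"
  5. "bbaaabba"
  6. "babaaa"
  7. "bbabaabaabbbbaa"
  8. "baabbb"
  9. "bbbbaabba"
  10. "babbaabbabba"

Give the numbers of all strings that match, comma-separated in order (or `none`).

1. "bbbbaabab" → match
2 → match
3 → match
4 → match
5. "bbaaabba" → no match
6. "babaaa" → no match
7 → match
8. "baabbb" → match
9. "bbbbaabba" → match
10. "babbaabbabba" → match

1, 2, 3, 4, 7, 8, 9, 10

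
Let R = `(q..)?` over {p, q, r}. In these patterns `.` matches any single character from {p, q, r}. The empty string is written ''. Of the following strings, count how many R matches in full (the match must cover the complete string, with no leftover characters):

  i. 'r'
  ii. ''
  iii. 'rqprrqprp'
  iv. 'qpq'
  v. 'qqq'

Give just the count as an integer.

i → no match
ii → match
iii → no match
iv → match
v → match
Total matched: 3

3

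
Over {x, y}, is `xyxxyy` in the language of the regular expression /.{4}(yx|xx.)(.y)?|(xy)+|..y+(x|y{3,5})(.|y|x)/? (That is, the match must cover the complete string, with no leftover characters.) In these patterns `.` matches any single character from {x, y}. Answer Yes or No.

No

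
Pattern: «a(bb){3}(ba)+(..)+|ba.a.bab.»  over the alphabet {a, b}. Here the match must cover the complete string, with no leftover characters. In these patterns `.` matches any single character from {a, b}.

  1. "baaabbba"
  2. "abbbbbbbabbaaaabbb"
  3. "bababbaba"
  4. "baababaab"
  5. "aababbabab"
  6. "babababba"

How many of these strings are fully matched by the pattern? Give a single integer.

1 → no match
2 → no match
3 → match
4 → no match
5 → no match
6 → no match
Total matched: 1

1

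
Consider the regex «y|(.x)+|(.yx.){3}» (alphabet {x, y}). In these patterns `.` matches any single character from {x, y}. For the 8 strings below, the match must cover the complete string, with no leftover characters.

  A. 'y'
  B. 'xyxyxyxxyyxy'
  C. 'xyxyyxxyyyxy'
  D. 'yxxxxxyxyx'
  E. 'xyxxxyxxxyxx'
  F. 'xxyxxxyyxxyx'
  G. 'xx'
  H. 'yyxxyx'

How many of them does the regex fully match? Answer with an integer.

5

A. 'y' → match
B. 'xyxyxyxxyyxy' → match
C. 'xyxyyxxyyyxy' → no match
D. 'yxxxxxyxyx' → match
E. 'xyxxxyxxxyxx' → match
F. 'xxyxxxyyxxyx' → no match
G. 'xx' → match
H. 'yyxxyx' → no match
Total matched: 5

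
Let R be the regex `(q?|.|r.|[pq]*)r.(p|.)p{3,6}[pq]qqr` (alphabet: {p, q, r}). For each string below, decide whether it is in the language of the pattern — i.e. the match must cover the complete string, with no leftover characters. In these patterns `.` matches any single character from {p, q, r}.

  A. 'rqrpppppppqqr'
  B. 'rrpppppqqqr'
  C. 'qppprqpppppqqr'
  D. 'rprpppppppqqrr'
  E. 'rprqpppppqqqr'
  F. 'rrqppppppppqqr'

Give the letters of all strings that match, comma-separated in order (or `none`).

A → match
B → match
C → match
D → no match — must end with 'qqr'
E → match
F → match

A, B, C, E, F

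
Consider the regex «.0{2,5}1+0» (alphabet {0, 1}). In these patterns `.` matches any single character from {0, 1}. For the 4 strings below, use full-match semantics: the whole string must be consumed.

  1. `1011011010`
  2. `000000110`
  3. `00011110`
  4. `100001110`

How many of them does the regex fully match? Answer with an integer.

3

1 → no match
2 → match
3 → match
4 → match
Total matched: 3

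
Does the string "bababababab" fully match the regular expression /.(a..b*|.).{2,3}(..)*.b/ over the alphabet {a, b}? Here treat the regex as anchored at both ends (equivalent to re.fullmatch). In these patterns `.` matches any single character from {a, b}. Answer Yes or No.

Yes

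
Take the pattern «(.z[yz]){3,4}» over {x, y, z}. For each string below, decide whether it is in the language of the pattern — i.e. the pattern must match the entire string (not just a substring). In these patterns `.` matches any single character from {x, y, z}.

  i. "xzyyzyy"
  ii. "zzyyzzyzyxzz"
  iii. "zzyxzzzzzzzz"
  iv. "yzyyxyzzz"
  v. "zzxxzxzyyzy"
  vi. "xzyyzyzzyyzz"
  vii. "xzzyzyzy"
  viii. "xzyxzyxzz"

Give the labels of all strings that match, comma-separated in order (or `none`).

i → no match
ii → match
iii → match
iv → no match
v → no match
vi → match
vii → no match
viii → match

ii, iii, vi, viii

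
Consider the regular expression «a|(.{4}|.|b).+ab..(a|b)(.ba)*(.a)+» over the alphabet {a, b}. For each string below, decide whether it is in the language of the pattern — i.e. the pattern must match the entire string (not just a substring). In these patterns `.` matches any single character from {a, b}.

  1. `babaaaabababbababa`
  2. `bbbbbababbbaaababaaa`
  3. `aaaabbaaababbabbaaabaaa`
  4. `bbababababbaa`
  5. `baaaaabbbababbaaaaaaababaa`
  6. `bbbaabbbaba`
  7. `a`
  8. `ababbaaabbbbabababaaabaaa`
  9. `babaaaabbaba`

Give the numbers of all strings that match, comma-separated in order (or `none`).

1, 2, 3, 4, 6, 7, 8

1 → match
2 → match
3 → match
4 → match
5 → no match
6 → match
7 → match
8 → match
9 → no match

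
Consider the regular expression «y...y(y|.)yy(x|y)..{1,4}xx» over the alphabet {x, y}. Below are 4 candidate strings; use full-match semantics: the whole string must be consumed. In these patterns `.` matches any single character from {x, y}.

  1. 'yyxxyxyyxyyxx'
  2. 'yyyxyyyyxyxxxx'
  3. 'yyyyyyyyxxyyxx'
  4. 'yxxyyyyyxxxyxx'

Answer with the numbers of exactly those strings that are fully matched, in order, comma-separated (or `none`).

1, 2, 3, 4

1 → match
2 → match
3 → match
4 → match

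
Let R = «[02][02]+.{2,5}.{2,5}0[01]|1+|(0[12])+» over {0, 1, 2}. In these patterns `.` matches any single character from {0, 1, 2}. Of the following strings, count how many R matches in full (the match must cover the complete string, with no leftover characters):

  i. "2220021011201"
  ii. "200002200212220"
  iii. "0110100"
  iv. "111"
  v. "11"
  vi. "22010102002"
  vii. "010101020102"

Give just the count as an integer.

i → match
ii → no match
iii → no match
iv → match
v → match
vi → no match
vii → match
Total matched: 4

4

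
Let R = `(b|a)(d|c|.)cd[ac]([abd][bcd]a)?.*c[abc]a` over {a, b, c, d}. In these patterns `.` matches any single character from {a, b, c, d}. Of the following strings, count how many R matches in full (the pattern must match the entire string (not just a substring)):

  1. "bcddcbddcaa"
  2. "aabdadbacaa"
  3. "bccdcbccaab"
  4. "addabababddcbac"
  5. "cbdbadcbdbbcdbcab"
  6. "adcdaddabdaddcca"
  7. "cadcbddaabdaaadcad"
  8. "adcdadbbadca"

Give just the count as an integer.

1

1. "bcddcbddcaa" → no match
2. "aabdadbacaa" → no match
3. "bccdcbccaab" → no match — must end with "a"
4 → no match — must end with "a"
5 → no match — must end with "a"
6 → match
7 → no match — must end with "a"
8. "adcdadbbadca" → no match
Total matched: 1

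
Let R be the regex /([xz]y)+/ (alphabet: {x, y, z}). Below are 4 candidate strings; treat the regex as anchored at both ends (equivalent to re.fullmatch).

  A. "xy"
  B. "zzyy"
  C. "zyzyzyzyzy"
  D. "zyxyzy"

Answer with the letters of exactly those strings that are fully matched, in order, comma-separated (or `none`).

A → match
B → no match
C → match
D → match

A, C, D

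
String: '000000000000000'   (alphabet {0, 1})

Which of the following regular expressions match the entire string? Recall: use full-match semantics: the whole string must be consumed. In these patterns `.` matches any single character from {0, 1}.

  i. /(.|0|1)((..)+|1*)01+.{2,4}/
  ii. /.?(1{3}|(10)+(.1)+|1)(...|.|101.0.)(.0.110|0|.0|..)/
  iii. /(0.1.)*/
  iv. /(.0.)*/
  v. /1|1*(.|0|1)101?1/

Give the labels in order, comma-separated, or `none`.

i → no match
ii → no match
iii → no match
iv → match
v → no match — must end with '1'

iv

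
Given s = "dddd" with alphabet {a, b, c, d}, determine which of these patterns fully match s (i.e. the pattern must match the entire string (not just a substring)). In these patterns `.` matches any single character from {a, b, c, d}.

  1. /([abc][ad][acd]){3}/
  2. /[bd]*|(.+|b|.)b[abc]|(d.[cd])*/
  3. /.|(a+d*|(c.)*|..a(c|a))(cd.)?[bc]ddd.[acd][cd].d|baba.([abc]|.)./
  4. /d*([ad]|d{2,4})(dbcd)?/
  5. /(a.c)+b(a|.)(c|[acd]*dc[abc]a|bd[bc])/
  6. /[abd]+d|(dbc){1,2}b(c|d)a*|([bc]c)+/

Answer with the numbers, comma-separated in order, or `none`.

1 → no match
2 → match
3 → no match
4 → match
5 → no match — must start with "a"
6 → match

2, 4, 6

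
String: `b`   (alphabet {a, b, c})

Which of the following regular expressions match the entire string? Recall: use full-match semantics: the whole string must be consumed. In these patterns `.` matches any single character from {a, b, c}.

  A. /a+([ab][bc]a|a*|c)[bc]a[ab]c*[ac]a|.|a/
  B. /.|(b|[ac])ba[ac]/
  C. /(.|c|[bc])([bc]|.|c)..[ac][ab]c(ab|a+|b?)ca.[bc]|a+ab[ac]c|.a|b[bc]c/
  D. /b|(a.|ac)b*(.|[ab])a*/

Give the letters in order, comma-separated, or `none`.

A → match
B → match
C → no match
D → match

A, B, D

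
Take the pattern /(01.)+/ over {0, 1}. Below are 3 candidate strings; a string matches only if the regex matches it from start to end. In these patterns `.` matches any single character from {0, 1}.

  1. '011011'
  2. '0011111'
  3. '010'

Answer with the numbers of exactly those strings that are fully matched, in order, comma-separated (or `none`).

1, 3

1 → match
2 → no match — must start with '01'
3 → match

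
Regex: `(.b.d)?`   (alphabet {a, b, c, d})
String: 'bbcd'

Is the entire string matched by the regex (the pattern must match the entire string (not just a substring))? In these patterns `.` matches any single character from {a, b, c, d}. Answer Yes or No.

Yes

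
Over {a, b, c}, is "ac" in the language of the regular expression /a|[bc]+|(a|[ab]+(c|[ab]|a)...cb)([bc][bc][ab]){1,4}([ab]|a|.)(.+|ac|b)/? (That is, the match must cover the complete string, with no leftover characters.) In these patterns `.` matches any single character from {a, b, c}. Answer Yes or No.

No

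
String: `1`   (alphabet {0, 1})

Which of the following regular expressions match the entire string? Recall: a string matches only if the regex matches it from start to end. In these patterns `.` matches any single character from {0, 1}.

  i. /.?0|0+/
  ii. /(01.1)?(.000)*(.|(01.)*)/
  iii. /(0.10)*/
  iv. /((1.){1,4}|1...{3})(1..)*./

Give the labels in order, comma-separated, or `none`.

i → no match — must end with `0`
ii → match
iii → no match
iv → no match

ii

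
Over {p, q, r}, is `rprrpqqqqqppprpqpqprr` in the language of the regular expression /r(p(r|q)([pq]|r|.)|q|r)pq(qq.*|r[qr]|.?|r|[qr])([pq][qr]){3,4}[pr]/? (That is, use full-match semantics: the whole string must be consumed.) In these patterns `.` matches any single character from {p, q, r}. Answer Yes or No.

Yes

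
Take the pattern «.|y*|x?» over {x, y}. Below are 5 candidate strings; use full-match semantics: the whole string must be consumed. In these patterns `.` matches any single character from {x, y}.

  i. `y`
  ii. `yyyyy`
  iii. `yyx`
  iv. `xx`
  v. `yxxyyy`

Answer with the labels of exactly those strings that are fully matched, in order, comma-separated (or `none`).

i. `y` → match
ii. `yyyyy` → match
iii. `yyx` → no match
iv. `xx` → no match
v. `yxxyyy` → no match

i, ii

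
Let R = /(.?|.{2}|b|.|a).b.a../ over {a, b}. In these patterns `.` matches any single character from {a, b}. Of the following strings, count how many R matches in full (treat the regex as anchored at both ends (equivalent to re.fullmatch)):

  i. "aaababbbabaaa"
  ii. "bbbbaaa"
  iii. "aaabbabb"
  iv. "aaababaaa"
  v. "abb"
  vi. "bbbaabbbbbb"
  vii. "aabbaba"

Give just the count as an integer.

3

i → no match
ii → match
iii → match
iv → no match
v → no match
vi → no match
vii → match
Total matched: 3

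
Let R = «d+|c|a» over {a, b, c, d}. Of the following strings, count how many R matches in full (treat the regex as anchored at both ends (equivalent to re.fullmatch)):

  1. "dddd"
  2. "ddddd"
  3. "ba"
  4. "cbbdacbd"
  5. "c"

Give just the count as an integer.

1 → match
2 → match
3 → no match
4 → no match
5 → match
Total matched: 3

3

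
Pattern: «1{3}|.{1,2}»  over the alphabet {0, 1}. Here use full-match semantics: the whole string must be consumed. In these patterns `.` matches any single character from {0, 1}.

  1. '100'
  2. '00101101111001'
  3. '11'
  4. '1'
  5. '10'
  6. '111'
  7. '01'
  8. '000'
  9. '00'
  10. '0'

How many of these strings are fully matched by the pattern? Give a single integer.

1 → no match
2 → no match
3 → match
4 → match
5 → match
6 → match
7 → match
8 → no match
9 → match
10 → match
Total matched: 7

7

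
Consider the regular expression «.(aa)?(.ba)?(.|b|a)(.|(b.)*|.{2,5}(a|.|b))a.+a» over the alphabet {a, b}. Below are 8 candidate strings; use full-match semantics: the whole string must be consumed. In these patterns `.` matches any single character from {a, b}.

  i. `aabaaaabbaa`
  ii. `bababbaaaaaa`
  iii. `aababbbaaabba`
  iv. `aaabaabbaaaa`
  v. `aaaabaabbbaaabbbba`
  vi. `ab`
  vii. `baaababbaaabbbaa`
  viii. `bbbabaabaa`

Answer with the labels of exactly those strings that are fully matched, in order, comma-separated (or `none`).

i → match
ii → match
iii → match
iv → match
v → match
vi → no match — must end with `a`
vii → match
viii → match

i, ii, iii, iv, v, vii, viii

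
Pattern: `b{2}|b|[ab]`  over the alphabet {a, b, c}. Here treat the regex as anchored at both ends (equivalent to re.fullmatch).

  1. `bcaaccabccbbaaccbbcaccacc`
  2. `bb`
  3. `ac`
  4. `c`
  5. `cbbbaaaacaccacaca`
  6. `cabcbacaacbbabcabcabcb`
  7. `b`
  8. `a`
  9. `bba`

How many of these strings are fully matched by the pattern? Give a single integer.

1 → no match
2 → match
3 → no match
4 → no match
5 → no match
6 → no match
7 → match
8 → match
9 → no match
Total matched: 3

3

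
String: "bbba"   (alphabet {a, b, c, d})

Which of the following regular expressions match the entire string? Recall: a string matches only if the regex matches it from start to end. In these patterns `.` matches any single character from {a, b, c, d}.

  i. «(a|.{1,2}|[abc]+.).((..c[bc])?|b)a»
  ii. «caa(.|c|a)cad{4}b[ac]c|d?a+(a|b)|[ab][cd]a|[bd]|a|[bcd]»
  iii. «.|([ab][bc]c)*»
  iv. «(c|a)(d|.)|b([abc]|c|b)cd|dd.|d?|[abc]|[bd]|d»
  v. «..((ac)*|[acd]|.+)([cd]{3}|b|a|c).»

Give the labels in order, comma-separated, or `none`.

i → match
ii → no match
iii → no match
iv → no match
v → match

i, v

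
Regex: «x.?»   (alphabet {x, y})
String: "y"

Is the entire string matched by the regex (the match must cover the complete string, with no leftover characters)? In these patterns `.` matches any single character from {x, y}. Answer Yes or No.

Every match must start with "x", but "y" does not.

No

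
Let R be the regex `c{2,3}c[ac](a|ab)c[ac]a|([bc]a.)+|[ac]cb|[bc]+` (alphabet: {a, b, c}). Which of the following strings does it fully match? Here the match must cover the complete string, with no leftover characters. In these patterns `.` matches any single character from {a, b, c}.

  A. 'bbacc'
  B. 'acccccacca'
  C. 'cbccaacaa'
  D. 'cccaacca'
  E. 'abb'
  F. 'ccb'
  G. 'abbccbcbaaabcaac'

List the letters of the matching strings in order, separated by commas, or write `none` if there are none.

D, F

A → no match
B → no match
C → no match
D → match
E → no match
F → match
G → no match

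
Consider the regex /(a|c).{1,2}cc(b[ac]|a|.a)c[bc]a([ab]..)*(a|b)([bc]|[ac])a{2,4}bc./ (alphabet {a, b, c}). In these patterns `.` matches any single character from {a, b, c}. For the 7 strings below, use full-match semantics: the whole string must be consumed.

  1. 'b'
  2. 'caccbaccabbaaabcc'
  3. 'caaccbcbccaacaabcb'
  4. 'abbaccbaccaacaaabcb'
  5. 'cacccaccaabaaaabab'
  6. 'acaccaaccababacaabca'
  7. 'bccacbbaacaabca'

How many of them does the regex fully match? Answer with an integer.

1 → no match
2 → match
3 → no match
4 → no match
5 → no match
6 → match
7 → no match
Total matched: 2

2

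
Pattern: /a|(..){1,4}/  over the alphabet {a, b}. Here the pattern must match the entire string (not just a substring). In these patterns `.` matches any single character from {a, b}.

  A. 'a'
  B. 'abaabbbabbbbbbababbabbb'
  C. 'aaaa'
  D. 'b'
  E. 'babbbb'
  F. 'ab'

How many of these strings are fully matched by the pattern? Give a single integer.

A → match
B → no match
C → match
D → no match
E → match
F → match
Total matched: 4

4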